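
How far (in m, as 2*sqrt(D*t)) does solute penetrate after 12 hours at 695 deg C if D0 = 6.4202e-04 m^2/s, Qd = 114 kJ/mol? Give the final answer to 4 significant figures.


Step 1: D = D0 * exp(-Qd/(R*T))
T = 968.15 K
D = 6.4202e-04 * exp(-114e3 / (8.314 * 968.15)) = 4.53607e-10 m^2/s
Step 2: L = 2*sqrt(D*t)
t = 12 h = 43200 s
L = 2*sqrt(4.53607e-10 * 43200) = 8.853e-03 m


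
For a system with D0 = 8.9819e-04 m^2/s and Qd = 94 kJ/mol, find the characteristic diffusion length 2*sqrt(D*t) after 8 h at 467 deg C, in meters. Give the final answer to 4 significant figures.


Step 1: D = D0 * exp(-Qd/(R*T))
T = 740.15 K
D = 8.9819e-04 * exp(-94e3 / (8.314 * 740.15)) = 2.08575e-10 m^2/s
Step 2: L = 2*sqrt(D*t)
t = 8 h = 28800 s
L = 2*sqrt(2.08575e-10 * 28800) = 4.902e-03 m


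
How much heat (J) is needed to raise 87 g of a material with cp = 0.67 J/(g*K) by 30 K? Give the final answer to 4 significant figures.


Q = m * cp * dT
Q = 87 * 0.67 * 30
Q = 1749 J


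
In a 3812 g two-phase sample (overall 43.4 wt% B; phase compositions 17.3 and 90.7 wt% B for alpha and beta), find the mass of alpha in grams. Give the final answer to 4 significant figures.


f_alpha = (C_beta - C0) / (C_beta - C_alpha)
f_alpha = (90.7 - 43.4) / (90.7 - 17.3) = 0.644414
m_alpha = f_alpha * m_total = 0.644414 * 3812 = 2457 g


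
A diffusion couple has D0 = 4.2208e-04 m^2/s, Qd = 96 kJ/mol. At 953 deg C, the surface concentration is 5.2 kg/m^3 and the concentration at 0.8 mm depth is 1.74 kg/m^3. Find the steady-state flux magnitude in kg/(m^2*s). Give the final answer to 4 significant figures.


Step 1: D = D0 * exp(-Qd/(R*T))
T = 953 + 273.15 = 1226.15 K
D = 4.2208e-04 * exp(-96e3 / (8.314 * 1226.15)) = 3.43239e-08 m^2/s
Step 2: J = D * (C1 - C2) / dx
J = 3.43239e-08 * (5.2 - 1.74) / 8e-04
J = 1.485e-04 kg/(m^2*s)


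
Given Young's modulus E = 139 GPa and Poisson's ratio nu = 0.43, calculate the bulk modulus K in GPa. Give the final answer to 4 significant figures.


K = E / (3*(1-2*nu))
K = 139 / (3*(1-2*0.43))
K = 331 GPa


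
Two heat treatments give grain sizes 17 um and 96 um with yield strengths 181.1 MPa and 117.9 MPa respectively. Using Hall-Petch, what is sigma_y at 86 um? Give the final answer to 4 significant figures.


sigma_y = sigma0 + k / sqrt(d)
1/sqrt(d1) = 1/sqrt(1.7e-05) = 242.536;  1/sqrt(d2) = 102.062
k = (sigma1 - sigma2) / (1/sqrt(d1) - 1/sqrt(d2)) = (181.1 - 117.9) / (242.536 - 102.062) = 0.449907 MPa*m^0.5
sigma0 = sigma1 - k/sqrt(d1) = 181.1 - 0.449907*242.536 = 71.9816 MPa
sigma_y(d3) = 71.9816 + 0.449907 / sqrt(8.6e-05) = 120.5 MPa


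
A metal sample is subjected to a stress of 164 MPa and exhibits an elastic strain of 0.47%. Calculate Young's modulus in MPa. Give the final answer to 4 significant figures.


E = sigma / epsilon
epsilon = 0.47% = 4.7e-03
E = 164 / 4.7e-03
E = 34890 MPa


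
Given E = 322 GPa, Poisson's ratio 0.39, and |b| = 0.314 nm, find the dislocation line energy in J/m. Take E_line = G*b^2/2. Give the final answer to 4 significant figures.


Step 1: G = E / (2*(1+nu))
G = 322 / (2*(1+0.39)) = 115.827 GPa = 1.15827e+11 Pa
Step 2: E_line = G*b^2/2
b = 0.314 nm = 3.14e-10 m
E_line = 0.5 * 1.15827e+11 * (3.14e-10)^2 = 5.71e-09 J/m


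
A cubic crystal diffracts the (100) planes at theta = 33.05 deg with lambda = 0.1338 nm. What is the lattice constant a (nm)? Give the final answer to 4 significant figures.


d = lambda / (2*sin(theta))
d = 0.1338 / (2*sin(33.05 deg))
d = 0.122669 nm
a = d * sqrt(h^2+k^2+l^2) = 0.122669 * sqrt(1)
a = 0.1227 nm


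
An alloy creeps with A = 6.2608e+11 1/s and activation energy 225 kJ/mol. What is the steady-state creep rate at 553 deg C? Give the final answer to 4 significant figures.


rate = A * exp(-Q / (R*T))
T = 553 + 273.15 = 826.15 K
rate = 6.2608e+11 * exp(-225e3 / (8.314 * 826.15))
rate = 3.717e-03 1/s


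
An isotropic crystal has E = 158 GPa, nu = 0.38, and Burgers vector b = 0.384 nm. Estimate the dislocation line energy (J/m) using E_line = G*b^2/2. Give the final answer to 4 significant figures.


Step 1: G = E / (2*(1+nu))
G = 158 / (2*(1+0.38)) = 57.2464 GPa = 5.72464e+10 Pa
Step 2: E_line = G*b^2/2
b = 0.384 nm = 3.84e-10 m
E_line = 0.5 * 5.72464e+10 * (3.84e-10)^2 = 4.221e-09 J/m


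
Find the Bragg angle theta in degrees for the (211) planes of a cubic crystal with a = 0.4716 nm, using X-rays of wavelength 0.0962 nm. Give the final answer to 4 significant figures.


d = a / sqrt(h^2+k^2+l^2)
d = 0.4716 / sqrt(6) = 0.19253 nm
lambda = 2*d*sin(theta)  =>  sin(theta) = lambda / (2*d)
sin(theta) = 0.0962 / (2 * 0.19253) = 0.249831
theta = 14.47 deg


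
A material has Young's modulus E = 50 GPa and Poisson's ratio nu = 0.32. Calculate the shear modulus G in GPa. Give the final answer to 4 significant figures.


G = E / (2*(1+nu))
G = 50 / (2*(1+0.32))
G = 18.94 GPa


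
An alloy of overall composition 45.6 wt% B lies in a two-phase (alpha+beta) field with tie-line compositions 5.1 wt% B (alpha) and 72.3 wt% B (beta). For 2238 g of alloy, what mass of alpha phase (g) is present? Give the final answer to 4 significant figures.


f_alpha = (C_beta - C0) / (C_beta - C_alpha)
f_alpha = (72.3 - 45.6) / (72.3 - 5.1) = 0.397321
m_alpha = f_alpha * m_total = 0.397321 * 2238 = 889.2 g


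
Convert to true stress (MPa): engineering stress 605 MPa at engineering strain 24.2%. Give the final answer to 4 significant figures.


sigma_true = sigma_eng * (1 + epsilon_eng)
sigma_true = 605 * (1 + 0.242)
sigma_true = 751.4 MPa


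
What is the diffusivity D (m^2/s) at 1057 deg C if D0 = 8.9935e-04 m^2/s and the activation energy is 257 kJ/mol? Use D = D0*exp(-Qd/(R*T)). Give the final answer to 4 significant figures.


D = D0 * exp(-Qd / (R*T))
T = 1330.15 K
D = 8.9935e-04 * exp(-257e3 / (8.314 * 1330.15))
D = 7.265e-14 m^2/s


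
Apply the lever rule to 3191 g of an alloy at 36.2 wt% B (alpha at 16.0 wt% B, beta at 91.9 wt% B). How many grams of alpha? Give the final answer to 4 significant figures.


f_alpha = (C_beta - C0) / (C_beta - C_alpha)
f_alpha = (91.9 - 36.2) / (91.9 - 16.0) = 0.73386
m_alpha = f_alpha * m_total = 0.73386 * 3191 = 2342 g


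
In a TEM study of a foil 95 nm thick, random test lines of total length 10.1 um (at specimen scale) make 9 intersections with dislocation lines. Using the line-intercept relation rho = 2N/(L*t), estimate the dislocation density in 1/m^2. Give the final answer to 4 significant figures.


rho = 2N / (L * t)
L = 10.1 um = 1.01e-05 m, t = 95 nm = 9.5e-08 m
rho = 2 * 9 / (1.01e-05 * 9.5e-08)
rho = 1.876e+13 1/m^2


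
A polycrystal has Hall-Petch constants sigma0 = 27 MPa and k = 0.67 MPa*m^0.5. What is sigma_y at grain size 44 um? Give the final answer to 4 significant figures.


sigma_y = sigma0 + k / sqrt(d)
d = 44 um = 4.4e-05 m
sigma_y = 27 + 0.67 / sqrt(4.4e-05)
sigma_y = 128 MPa


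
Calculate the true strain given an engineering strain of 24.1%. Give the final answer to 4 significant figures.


epsilon_true = ln(1 + epsilon_eng)
epsilon_true = ln(1 + 0.241)
epsilon_true = 0.2159


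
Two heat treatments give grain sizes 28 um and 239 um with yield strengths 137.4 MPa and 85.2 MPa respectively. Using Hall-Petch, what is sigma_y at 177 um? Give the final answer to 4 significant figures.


sigma_y = sigma0 + k / sqrt(d)
1/sqrt(d1) = 1/sqrt(2.8e-05) = 188.982;  1/sqrt(d2) = 64.6846
k = (sigma1 - sigma2) / (1/sqrt(d1) - 1/sqrt(d2)) = (137.4 - 85.2) / (188.982 - 64.6846) = 0.41996 MPa*m^0.5
sigma0 = sigma1 - k/sqrt(d1) = 137.4 - 0.41996*188.982 = 58.0351 MPa
sigma_y(d3) = 58.0351 + 0.41996 / sqrt(1.77e-04) = 89.6 MPa


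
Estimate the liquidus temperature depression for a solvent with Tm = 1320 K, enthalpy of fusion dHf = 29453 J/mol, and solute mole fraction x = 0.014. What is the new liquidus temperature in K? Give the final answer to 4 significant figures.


dT = R*Tm^2*x / dHf
dT = 8.314 * 1320^2 * 0.014 / 29453
dT = 6.88583 K
T_new = 1320 - 6.88583 = 1313 K


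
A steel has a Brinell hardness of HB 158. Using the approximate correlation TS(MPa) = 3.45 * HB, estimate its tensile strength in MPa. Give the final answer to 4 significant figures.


TS (MPa) = 3.45 * HB
TS = 3.45 * 158
TS = 545.1 MPa


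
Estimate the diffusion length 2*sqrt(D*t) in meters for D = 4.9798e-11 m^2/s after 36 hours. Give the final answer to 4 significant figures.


t = 36 hr = 129600 s
Diffusion length = 2*sqrt(D*t)
= 2*sqrt(4.9798e-11 * 129600)
= 5.081e-03 m


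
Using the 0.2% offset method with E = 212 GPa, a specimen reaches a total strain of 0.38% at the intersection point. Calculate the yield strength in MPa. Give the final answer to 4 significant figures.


Offset strain = 0.002
Elastic strain at yield = total_strain - offset = 3.8e-03 - 0.002 = 1.8e-03
sigma_y = E * elastic_strain = 212000 * 1.8e-03
sigma_y = 381.6 MPa


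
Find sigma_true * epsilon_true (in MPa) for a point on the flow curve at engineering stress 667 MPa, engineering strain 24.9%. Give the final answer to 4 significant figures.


sigma_true = sigma_eng * (1 + epsilon_eng)
sigma_true = 667 * (1 + 0.249) = 833.083 MPa
epsilon_true = ln(1 + epsilon_eng)
epsilon_true = ln(1 + 0.249) = 0.222343
sigma_true * epsilon_true = 833.083 * 0.222343 = 185.2 MPa


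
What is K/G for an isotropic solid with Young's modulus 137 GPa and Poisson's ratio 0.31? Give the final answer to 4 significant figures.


G = E / (2*(1+nu))
G = 137 / (2*(1+0.31)) = 52.2901 GPa
K = E / (3*(1-2*nu))
K = 137 / (3*(1-2*0.31)) = 120.175 GPa
K/G = 120.175 / 52.2901 = 2.298


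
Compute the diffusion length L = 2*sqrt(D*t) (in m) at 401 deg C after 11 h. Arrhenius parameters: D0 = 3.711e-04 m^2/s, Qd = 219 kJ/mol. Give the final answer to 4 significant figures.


Step 1: D = D0 * exp(-Qd/(R*T))
T = 674.15 K
D = 3.711e-04 * exp(-219e3 / (8.314 * 674.15)) = 3.98356e-21 m^2/s
Step 2: L = 2*sqrt(D*t)
t = 11 h = 39600 s
L = 2*sqrt(3.98356e-21 * 39600) = 2.512e-08 m


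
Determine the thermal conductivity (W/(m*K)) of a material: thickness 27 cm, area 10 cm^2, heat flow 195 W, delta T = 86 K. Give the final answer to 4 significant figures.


k = Q*L / (A*dT)
L = 0.27 m, A = 1e-03 m^2
k = 195 * 0.27 / (1e-03 * 86)
k = 612.2 W/(m*K)


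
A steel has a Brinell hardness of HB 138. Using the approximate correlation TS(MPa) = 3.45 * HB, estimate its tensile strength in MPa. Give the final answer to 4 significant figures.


TS (MPa) = 3.45 * HB
TS = 3.45 * 138
TS = 476.1 MPa


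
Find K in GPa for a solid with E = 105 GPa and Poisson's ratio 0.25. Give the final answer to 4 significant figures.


K = E / (3*(1-2*nu))
K = 105 / (3*(1-2*0.25))
K = 70 GPa


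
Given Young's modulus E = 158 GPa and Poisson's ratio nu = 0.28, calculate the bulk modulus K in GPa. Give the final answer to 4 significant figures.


K = E / (3*(1-2*nu))
K = 158 / (3*(1-2*0.28))
K = 119.7 GPa


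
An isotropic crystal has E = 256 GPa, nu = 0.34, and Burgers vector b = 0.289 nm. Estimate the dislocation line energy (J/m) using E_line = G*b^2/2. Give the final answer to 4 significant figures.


Step 1: G = E / (2*(1+nu))
G = 256 / (2*(1+0.34)) = 95.5224 GPa = 9.55224e+10 Pa
Step 2: E_line = G*b^2/2
b = 0.289 nm = 2.89e-10 m
E_line = 0.5 * 9.55224e+10 * (2.89e-10)^2 = 3.989e-09 J/m


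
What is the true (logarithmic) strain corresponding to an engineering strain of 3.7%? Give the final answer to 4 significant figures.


epsilon_true = ln(1 + epsilon_eng)
epsilon_true = ln(1 + 0.037)
epsilon_true = 0.03633


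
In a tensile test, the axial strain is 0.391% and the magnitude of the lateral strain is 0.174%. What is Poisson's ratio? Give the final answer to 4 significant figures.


nu = -epsilon_lat / epsilon_axial
Lateral strain is contraction (negative), so using magnitudes:
nu = 0.174 / 0.391
nu = 0.445


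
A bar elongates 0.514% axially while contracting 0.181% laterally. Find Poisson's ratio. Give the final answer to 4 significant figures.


nu = -epsilon_lat / epsilon_axial
Lateral strain is contraction (negative), so using magnitudes:
nu = 0.181 / 0.514
nu = 0.3521


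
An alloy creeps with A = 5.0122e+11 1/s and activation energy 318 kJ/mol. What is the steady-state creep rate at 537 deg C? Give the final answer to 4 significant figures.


rate = A * exp(-Q / (R*T))
T = 537 + 273.15 = 810.15 K
rate = 5.0122e+11 * exp(-318e3 / (8.314 * 810.15))
rate = 1.571e-09 1/s


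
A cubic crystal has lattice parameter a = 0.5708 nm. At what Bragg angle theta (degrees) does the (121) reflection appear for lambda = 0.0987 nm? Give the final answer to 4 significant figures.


d = a / sqrt(h^2+k^2+l^2)
d = 0.5708 / sqrt(6) = 0.233028 nm
lambda = 2*d*sin(theta)  =>  sin(theta) = lambda / (2*d)
sin(theta) = 0.0987 / (2 * 0.233028) = 0.211777
theta = 12.23 deg


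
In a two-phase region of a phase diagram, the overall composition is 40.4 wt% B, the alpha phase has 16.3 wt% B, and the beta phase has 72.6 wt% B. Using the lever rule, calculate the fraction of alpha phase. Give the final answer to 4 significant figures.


f_alpha = (C_beta - C0) / (C_beta - C_alpha)
f_alpha = (72.6 - 40.4) / (72.6 - 16.3)
f_alpha = 0.5719


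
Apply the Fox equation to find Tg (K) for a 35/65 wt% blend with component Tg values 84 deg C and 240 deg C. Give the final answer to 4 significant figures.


1/Tg = w1/Tg1 + w2/Tg2 (in Kelvin)
Tg1 = 357.15 K, Tg2 = 513.15 K
1/Tg = 0.35/357.15 + 0.65/513.15
Tg = 445.1 K


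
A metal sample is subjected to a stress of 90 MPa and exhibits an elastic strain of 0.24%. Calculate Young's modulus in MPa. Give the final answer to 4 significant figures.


E = sigma / epsilon
epsilon = 0.24% = 2.4e-03
E = 90 / 2.4e-03
E = 37500 MPa


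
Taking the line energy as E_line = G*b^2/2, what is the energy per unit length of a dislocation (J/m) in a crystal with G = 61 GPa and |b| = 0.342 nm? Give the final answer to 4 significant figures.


E = G*b^2/2
b = 0.342 nm = 3.42e-10 m
G = 61 GPa = 6.1e+10 Pa
E = 0.5 * 6.1e+10 * (3.42e-10)^2
E = 3.567e-09 J/m


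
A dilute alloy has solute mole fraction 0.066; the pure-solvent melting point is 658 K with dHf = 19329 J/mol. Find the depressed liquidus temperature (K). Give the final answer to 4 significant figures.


dT = R*Tm^2*x / dHf
dT = 8.314 * 658^2 * 0.066 / 19329
dT = 12.2913 K
T_new = 658 - 12.2913 = 645.7 K


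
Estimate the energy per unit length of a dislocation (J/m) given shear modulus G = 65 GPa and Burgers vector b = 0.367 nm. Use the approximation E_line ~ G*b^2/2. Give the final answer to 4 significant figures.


E = G*b^2/2
b = 0.367 nm = 3.67e-10 m
G = 65 GPa = 6.5e+10 Pa
E = 0.5 * 6.5e+10 * (3.67e-10)^2
E = 4.377e-09 J/m


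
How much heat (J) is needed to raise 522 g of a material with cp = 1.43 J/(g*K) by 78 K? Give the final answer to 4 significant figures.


Q = m * cp * dT
Q = 522 * 1.43 * 78
Q = 58220 J


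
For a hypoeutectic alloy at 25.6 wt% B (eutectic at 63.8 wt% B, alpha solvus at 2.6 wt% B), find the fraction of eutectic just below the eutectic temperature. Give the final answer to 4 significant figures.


f_primary = (C_e - C0) / (C_e - C_alpha_max)
f_primary = (63.8 - 25.6) / (63.8 - 2.6)
f_primary = 0.624183
f_eutectic = 1 - 0.624183 = 0.3758


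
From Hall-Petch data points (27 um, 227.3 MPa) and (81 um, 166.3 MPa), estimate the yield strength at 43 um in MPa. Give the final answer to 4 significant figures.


sigma_y = sigma0 + k / sqrt(d)
1/sqrt(d1) = 1/sqrt(2.7e-05) = 192.45;  1/sqrt(d2) = 111.111
k = (sigma1 - sigma2) / (1/sqrt(d1) - 1/sqrt(d2)) = (227.3 - 166.3) / (192.45 - 111.111) = 0.749948 MPa*m^0.5
sigma0 = sigma1 - k/sqrt(d1) = 227.3 - 0.749948*192.45 = 82.9725 MPa
sigma_y(d3) = 82.9725 + 0.749948 / sqrt(4.3e-05) = 197.3 MPa


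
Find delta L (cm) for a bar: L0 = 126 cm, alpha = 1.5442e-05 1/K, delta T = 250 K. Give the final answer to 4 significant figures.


dL = L0 * alpha * dT
dL = 126 * 1.5442e-05 * 250
dL = 0.4864 cm


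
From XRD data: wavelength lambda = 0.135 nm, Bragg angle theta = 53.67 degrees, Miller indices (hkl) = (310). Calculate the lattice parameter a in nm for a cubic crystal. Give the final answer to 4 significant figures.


d = lambda / (2*sin(theta))
d = 0.135 / (2*sin(53.67 deg))
d = 0.0837866 nm
a = d * sqrt(h^2+k^2+l^2) = 0.0837866 * sqrt(10)
a = 0.265 nm


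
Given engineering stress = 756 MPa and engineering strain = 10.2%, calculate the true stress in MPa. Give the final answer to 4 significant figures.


sigma_true = sigma_eng * (1 + epsilon_eng)
sigma_true = 756 * (1 + 0.102)
sigma_true = 833.1 MPa


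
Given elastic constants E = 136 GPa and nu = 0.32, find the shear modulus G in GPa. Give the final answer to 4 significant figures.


G = E / (2*(1+nu))
G = 136 / (2*(1+0.32))
G = 51.52 GPa


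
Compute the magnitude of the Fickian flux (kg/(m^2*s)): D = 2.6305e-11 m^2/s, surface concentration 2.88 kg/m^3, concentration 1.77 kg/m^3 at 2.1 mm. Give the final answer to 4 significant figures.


J = -D * (dC/dx) = D * (C1 - C2) / dx
J = 2.6305e-11 * (2.88 - 1.77) / 2.1e-03
J = 1.39e-08 kg/(m^2*s)


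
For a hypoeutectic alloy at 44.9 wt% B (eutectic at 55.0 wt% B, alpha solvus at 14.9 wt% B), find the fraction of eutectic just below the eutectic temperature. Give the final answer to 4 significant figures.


f_primary = (C_e - C0) / (C_e - C_alpha_max)
f_primary = (55.0 - 44.9) / (55.0 - 14.9)
f_primary = 0.25187
f_eutectic = 1 - 0.25187 = 0.7481


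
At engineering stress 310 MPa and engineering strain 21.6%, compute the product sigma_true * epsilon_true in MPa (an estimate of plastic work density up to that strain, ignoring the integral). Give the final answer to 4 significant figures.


sigma_true = sigma_eng * (1 + epsilon_eng)
sigma_true = 310 * (1 + 0.216) = 376.96 MPa
epsilon_true = ln(1 + epsilon_eng)
epsilon_true = ln(1 + 0.216) = 0.195567
sigma_true * epsilon_true = 376.96 * 0.195567 = 73.72 MPa


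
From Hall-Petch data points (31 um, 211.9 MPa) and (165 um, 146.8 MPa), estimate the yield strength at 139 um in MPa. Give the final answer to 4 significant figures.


sigma_y = sigma0 + k / sqrt(d)
1/sqrt(d1) = 1/sqrt(3.1e-05) = 179.605;  1/sqrt(d2) = 77.8499
k = (sigma1 - sigma2) / (1/sqrt(d1) - 1/sqrt(d2)) = (211.9 - 146.8) / (179.605 - 77.8499) = 0.639769 MPa*m^0.5
sigma0 = sigma1 - k/sqrt(d1) = 211.9 - 0.639769*179.605 = 96.994 MPa
sigma_y(d3) = 96.994 + 0.639769 / sqrt(1.39e-04) = 151.3 MPa


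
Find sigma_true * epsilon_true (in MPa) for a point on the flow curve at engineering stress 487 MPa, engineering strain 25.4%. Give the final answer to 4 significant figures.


sigma_true = sigma_eng * (1 + epsilon_eng)
sigma_true = 487 * (1 + 0.254) = 610.698 MPa
epsilon_true = ln(1 + epsilon_eng)
epsilon_true = ln(1 + 0.254) = 0.226338
sigma_true * epsilon_true = 610.698 * 0.226338 = 138.2 MPa


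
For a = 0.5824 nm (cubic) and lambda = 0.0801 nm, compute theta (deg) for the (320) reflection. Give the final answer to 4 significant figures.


d = a / sqrt(h^2+k^2+l^2)
d = 0.5824 / sqrt(13) = 0.161529 nm
lambda = 2*d*sin(theta)  =>  sin(theta) = lambda / (2*d)
sin(theta) = 0.0801 / (2 * 0.161529) = 0.247944
theta = 14.36 deg


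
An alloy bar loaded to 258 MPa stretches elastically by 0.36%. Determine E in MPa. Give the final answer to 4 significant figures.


E = sigma / epsilon
epsilon = 0.36% = 3.6e-03
E = 258 / 3.6e-03
E = 71670 MPa


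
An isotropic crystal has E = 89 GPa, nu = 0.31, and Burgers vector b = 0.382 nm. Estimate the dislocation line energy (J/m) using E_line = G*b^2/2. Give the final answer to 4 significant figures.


Step 1: G = E / (2*(1+nu))
G = 89 / (2*(1+0.31)) = 33.9695 GPa = 3.39695e+10 Pa
Step 2: E_line = G*b^2/2
b = 0.382 nm = 3.82e-10 m
E_line = 0.5 * 3.39695e+10 * (3.82e-10)^2 = 2.478e-09 J/m


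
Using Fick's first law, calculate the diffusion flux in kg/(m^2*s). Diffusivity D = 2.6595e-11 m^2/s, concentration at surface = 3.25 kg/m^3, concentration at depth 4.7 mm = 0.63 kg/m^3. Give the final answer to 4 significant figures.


J = -D * (dC/dx) = D * (C1 - C2) / dx
J = 2.6595e-11 * (3.25 - 0.63) / 4.7e-03
J = 1.483e-08 kg/(m^2*s)


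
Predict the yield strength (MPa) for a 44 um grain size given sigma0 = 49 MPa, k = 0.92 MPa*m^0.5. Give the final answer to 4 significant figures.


sigma_y = sigma0 + k / sqrt(d)
d = 44 um = 4.4e-05 m
sigma_y = 49 + 0.92 / sqrt(4.4e-05)
sigma_y = 187.7 MPa


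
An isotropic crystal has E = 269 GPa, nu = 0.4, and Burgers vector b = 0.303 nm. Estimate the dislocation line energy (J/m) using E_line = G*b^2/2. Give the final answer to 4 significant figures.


Step 1: G = E / (2*(1+nu))
G = 269 / (2*(1+0.4)) = 96.0714 GPa = 9.60714e+10 Pa
Step 2: E_line = G*b^2/2
b = 0.303 nm = 3.03e-10 m
E_line = 0.5 * 9.60714e+10 * (3.03e-10)^2 = 4.41e-09 J/m


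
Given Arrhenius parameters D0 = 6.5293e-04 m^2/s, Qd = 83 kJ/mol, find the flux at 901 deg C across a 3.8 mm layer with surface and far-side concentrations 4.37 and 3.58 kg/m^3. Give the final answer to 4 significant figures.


Step 1: D = D0 * exp(-Qd/(R*T))
T = 901 + 273.15 = 1174.15 K
D = 6.5293e-04 * exp(-83e3 / (8.314 * 1174.15)) = 1.32524e-07 m^2/s
Step 2: J = D * (C1 - C2) / dx
J = 1.32524e-07 * (4.37 - 3.58) / 3.8e-03
J = 2.755e-05 kg/(m^2*s)


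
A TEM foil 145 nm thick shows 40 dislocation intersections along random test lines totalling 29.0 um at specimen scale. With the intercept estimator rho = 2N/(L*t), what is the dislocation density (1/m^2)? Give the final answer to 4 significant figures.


rho = 2N / (L * t)
L = 29.0 um = 2.9e-05 m, t = 145 nm = 1.45e-07 m
rho = 2 * 40 / (2.9e-05 * 1.45e-07)
rho = 1.902e+13 1/m^2


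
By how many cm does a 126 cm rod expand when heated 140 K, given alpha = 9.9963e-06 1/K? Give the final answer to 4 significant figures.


dL = L0 * alpha * dT
dL = 126 * 9.9963e-06 * 140
dL = 0.1763 cm


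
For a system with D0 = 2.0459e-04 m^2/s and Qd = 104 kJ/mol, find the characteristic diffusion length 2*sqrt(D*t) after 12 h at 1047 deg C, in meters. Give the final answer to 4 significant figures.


Step 1: D = D0 * exp(-Qd/(R*T))
T = 1320.15 K
D = 2.0459e-04 * exp(-104e3 / (8.314 * 1320.15)) = 1.56945e-08 m^2/s
Step 2: L = 2*sqrt(D*t)
t = 12 h = 43200 s
L = 2*sqrt(1.56945e-08 * 43200) = 0.05208 m


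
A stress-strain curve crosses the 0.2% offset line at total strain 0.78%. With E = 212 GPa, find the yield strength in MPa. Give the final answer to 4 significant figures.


Offset strain = 0.002
Elastic strain at yield = total_strain - offset = 7.8e-03 - 0.002 = 5.8e-03
sigma_y = E * elastic_strain = 212000 * 5.8e-03
sigma_y = 1230 MPa


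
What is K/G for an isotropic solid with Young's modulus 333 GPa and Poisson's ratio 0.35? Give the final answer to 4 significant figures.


G = E / (2*(1+nu))
G = 333 / (2*(1+0.35)) = 123.333 GPa
K = E / (3*(1-2*nu))
K = 333 / (3*(1-2*0.35)) = 370 GPa
K/G = 370 / 123.333 = 3


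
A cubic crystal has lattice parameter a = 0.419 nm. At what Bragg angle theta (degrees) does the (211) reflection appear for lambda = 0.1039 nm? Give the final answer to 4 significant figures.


d = a / sqrt(h^2+k^2+l^2)
d = 0.419 / sqrt(6) = 0.171056 nm
lambda = 2*d*sin(theta)  =>  sin(theta) = lambda / (2*d)
sin(theta) = 0.1039 / (2 * 0.171056) = 0.303702
theta = 17.68 deg


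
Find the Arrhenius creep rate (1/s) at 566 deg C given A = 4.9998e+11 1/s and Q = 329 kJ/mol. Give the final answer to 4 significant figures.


rate = A * exp(-Q / (R*T))
T = 566 + 273.15 = 839.15 K
rate = 4.9998e+11 * exp(-329e3 / (8.314 * 839.15))
rate = 1.655e-09 1/s


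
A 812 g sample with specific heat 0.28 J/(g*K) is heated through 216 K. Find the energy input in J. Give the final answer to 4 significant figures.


Q = m * cp * dT
Q = 812 * 0.28 * 216
Q = 49110 J


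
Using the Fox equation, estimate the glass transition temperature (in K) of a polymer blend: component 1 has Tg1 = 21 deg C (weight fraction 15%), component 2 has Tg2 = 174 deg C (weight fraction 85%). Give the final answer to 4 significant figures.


1/Tg = w1/Tg1 + w2/Tg2 (in Kelvin)
Tg1 = 294.15 K, Tg2 = 447.15 K
1/Tg = 0.15/294.15 + 0.85/447.15
Tg = 414.8 K


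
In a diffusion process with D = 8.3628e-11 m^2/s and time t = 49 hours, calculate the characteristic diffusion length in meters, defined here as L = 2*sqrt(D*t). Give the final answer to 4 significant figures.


t = 49 hr = 176400 s
Diffusion length = 2*sqrt(D*t)
= 2*sqrt(8.3628e-11 * 176400)
= 7.682e-03 m


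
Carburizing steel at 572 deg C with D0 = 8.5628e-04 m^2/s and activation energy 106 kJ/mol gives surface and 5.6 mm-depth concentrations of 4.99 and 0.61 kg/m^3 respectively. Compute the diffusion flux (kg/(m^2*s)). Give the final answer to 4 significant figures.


Step 1: D = D0 * exp(-Qd/(R*T))
T = 572 + 273.15 = 845.15 K
D = 8.5628e-04 * exp(-106e3 / (8.314 * 845.15)) = 2.40453e-10 m^2/s
Step 2: J = D * (C1 - C2) / dx
J = 2.40453e-10 * (4.99 - 0.61) / 5.6e-03
J = 1.881e-07 kg/(m^2*s)


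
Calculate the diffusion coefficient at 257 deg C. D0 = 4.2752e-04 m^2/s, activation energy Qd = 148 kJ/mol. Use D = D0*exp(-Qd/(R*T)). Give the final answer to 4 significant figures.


D = D0 * exp(-Qd / (R*T))
T = 530.15 K
D = 4.2752e-04 * exp(-148e3 / (8.314 * 530.15))
D = 1.118e-18 m^2/s


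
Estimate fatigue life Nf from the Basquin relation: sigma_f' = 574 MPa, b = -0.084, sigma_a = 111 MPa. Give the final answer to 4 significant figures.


sigma_a = sigma_f' * (2*Nf)^b
2*Nf = (sigma_a / sigma_f')^(1/b)
2*Nf = (111 / 574)^(1/-0.084)
2*Nf = 3.12684e+08
Nf = 1.563e+08 cycles


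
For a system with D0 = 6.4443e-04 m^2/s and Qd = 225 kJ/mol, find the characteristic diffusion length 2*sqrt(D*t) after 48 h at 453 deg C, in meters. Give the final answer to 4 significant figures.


Step 1: D = D0 * exp(-Qd/(R*T))
T = 726.15 K
D = 6.4443e-04 * exp(-225e3 / (8.314 * 726.15)) = 4.20256e-20 m^2/s
Step 2: L = 2*sqrt(D*t)
t = 48 h = 172800 s
L = 2*sqrt(4.20256e-20 * 172800) = 1.704e-07 m


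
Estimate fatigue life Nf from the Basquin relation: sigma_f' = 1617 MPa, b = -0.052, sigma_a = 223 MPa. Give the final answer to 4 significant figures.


sigma_a = sigma_f' * (2*Nf)^b
2*Nf = (sigma_a / sigma_f')^(1/b)
2*Nf = (223 / 1617)^(1/-0.052)
2*Nf = 3.51765e+16
Nf = 1.759e+16 cycles


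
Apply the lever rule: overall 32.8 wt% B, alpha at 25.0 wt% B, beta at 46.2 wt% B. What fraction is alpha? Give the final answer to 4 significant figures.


f_alpha = (C_beta - C0) / (C_beta - C_alpha)
f_alpha = (46.2 - 32.8) / (46.2 - 25.0)
f_alpha = 0.6321


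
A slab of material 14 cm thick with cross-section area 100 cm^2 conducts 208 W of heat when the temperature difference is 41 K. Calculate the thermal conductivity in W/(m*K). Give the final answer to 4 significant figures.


k = Q*L / (A*dT)
L = 0.14 m, A = 0.01 m^2
k = 208 * 0.14 / (0.01 * 41)
k = 71.02 W/(m*K)


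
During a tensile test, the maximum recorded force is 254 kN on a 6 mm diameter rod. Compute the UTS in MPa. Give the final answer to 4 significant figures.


A0 = pi*(d/2)^2 = pi*(6/2)^2 = 28.2743 mm^2
UTS = F_max / A0 = 254*1000 / 28.2743
UTS = 8983 MPa


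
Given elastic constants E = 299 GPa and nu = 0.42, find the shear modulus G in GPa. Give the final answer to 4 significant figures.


G = E / (2*(1+nu))
G = 299 / (2*(1+0.42))
G = 105.3 GPa


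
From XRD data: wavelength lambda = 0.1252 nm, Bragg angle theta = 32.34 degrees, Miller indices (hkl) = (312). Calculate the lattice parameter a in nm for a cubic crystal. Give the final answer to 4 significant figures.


d = lambda / (2*sin(theta))
d = 0.1252 / (2*sin(32.34 deg))
d = 0.117022 nm
a = d * sqrt(h^2+k^2+l^2) = 0.117022 * sqrt(14)
a = 0.4379 nm


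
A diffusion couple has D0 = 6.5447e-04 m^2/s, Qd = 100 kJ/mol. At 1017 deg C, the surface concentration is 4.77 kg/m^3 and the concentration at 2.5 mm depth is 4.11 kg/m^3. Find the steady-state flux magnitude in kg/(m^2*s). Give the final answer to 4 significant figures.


Step 1: D = D0 * exp(-Qd/(R*T))
T = 1017 + 273.15 = 1290.15 K
D = 6.5447e-04 * exp(-100e3 / (8.314 * 1290.15)) = 5.84814e-08 m^2/s
Step 2: J = D * (C1 - C2) / dx
J = 5.84814e-08 * (4.77 - 4.11) / 2.5e-03
J = 1.544e-05 kg/(m^2*s)


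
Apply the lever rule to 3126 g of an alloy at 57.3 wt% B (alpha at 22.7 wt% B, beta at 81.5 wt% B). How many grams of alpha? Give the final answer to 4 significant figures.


f_alpha = (C_beta - C0) / (C_beta - C_alpha)
f_alpha = (81.5 - 57.3) / (81.5 - 22.7) = 0.411565
m_alpha = f_alpha * m_total = 0.411565 * 3126 = 1287 g


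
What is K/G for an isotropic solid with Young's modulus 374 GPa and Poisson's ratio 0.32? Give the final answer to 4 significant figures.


G = E / (2*(1+nu))
G = 374 / (2*(1+0.32)) = 141.667 GPa
K = E / (3*(1-2*nu))
K = 374 / (3*(1-2*0.32)) = 346.296 GPa
K/G = 346.296 / 141.667 = 2.444


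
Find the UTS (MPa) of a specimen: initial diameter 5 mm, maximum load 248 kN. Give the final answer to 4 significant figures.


A0 = pi*(d/2)^2 = pi*(5/2)^2 = 19.635 mm^2
UTS = F_max / A0 = 248*1000 / 19.635
UTS = 12630 MPa


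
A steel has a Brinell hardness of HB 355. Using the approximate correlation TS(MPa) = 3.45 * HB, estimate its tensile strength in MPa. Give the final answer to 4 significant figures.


TS (MPa) = 3.45 * HB
TS = 3.45 * 355
TS = 1225 MPa


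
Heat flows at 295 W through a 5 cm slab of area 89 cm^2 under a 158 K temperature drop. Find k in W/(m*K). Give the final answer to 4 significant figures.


k = Q*L / (A*dT)
L = 0.05 m, A = 8.9e-03 m^2
k = 295 * 0.05 / (8.9e-03 * 158)
k = 10.49 W/(m*K)


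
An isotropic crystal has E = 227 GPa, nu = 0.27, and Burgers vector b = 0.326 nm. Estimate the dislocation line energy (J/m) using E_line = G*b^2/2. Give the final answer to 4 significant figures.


Step 1: G = E / (2*(1+nu))
G = 227 / (2*(1+0.27)) = 89.3701 GPa = 8.93701e+10 Pa
Step 2: E_line = G*b^2/2
b = 0.326 nm = 3.26e-10 m
E_line = 0.5 * 8.93701e+10 * (3.26e-10)^2 = 4.749e-09 J/m


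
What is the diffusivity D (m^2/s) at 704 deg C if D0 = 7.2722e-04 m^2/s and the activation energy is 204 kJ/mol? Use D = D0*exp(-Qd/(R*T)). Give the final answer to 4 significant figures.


D = D0 * exp(-Qd / (R*T))
T = 977.15 K
D = 7.2722e-04 * exp(-204e3 / (8.314 * 977.15))
D = 9.041e-15 m^2/s


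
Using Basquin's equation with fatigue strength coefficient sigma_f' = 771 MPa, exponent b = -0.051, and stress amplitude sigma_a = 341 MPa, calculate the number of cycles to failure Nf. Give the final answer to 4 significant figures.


sigma_a = sigma_f' * (2*Nf)^b
2*Nf = (sigma_a / sigma_f')^(1/b)
2*Nf = (341 / 771)^(1/-0.051)
2*Nf = 8.85235e+06
Nf = 4.426e+06 cycles


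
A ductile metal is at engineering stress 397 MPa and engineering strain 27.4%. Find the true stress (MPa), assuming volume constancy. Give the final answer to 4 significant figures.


sigma_true = sigma_eng * (1 + epsilon_eng)
sigma_true = 397 * (1 + 0.274)
sigma_true = 505.8 MPa


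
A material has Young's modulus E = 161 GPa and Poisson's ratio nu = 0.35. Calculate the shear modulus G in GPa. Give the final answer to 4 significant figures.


G = E / (2*(1+nu))
G = 161 / (2*(1+0.35))
G = 59.63 GPa


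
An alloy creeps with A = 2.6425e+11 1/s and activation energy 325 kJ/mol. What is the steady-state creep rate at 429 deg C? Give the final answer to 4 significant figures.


rate = A * exp(-Q / (R*T))
T = 429 + 273.15 = 702.15 K
rate = 2.6425e+11 * exp(-325e3 / (8.314 * 702.15))
rate = 1.752e-13 1/s


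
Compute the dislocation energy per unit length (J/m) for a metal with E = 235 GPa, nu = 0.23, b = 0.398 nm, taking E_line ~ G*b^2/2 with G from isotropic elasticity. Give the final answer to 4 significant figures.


Step 1: G = E / (2*(1+nu))
G = 235 / (2*(1+0.23)) = 95.5285 GPa = 9.55285e+10 Pa
Step 2: E_line = G*b^2/2
b = 0.398 nm = 3.98e-10 m
E_line = 0.5 * 9.55285e+10 * (3.98e-10)^2 = 7.566e-09 J/m


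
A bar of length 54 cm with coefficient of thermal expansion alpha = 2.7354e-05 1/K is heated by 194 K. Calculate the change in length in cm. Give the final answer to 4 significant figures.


dL = L0 * alpha * dT
dL = 54 * 2.7354e-05 * 194
dL = 0.2866 cm


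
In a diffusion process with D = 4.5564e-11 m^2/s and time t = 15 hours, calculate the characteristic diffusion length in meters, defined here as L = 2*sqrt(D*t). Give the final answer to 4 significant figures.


t = 15 hr = 54000 s
Diffusion length = 2*sqrt(D*t)
= 2*sqrt(4.5564e-11 * 54000)
= 3.137e-03 m


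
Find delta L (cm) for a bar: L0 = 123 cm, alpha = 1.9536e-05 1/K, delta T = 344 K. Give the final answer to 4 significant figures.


dL = L0 * alpha * dT
dL = 123 * 1.9536e-05 * 344
dL = 0.8266 cm


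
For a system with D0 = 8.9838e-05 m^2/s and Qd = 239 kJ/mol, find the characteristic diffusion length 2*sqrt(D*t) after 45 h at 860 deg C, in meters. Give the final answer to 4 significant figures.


Step 1: D = D0 * exp(-Qd/(R*T))
T = 1133.15 K
D = 8.9838e-05 * exp(-239e3 / (8.314 * 1133.15)) = 8.62812e-16 m^2/s
Step 2: L = 2*sqrt(D*t)
t = 45 h = 162000 s
L = 2*sqrt(8.62812e-16 * 162000) = 2.365e-05 m


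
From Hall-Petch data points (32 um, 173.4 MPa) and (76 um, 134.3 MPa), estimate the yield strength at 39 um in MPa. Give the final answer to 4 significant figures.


sigma_y = sigma0 + k / sqrt(d)
1/sqrt(d1) = 1/sqrt(3.2e-05) = 176.777;  1/sqrt(d2) = 114.708
k = (sigma1 - sigma2) / (1/sqrt(d1) - 1/sqrt(d2)) = (173.4 - 134.3) / (176.777 - 114.708) = 0.629946 MPa*m^0.5
sigma0 = sigma1 - k/sqrt(d1) = 173.4 - 0.629946*176.777 = 62.0403 MPa
sigma_y(d3) = 62.0403 + 0.629946 / sqrt(3.9e-05) = 162.9 MPa


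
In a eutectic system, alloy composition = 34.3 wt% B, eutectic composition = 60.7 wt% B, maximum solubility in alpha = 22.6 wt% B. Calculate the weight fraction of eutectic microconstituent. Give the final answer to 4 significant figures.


f_primary = (C_e - C0) / (C_e - C_alpha_max)
f_primary = (60.7 - 34.3) / (60.7 - 22.6)
f_primary = 0.692913
f_eutectic = 1 - 0.692913 = 0.3071


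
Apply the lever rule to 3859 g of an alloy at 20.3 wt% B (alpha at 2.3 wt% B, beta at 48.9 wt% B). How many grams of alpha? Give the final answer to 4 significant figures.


f_alpha = (C_beta - C0) / (C_beta - C_alpha)
f_alpha = (48.9 - 20.3) / (48.9 - 2.3) = 0.613734
m_alpha = f_alpha * m_total = 0.613734 * 3859 = 2368 g


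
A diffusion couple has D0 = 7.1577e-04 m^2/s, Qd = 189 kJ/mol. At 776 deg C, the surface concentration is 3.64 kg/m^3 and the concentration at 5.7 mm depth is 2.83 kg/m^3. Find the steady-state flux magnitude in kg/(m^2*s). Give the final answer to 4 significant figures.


Step 1: D = D0 * exp(-Qd/(R*T))
T = 776 + 273.15 = 1049.15 K
D = 7.1577e-04 * exp(-189e3 / (8.314 * 1049.15)) = 2.78343e-13 m^2/s
Step 2: J = D * (C1 - C2) / dx
J = 2.78343e-13 * (3.64 - 2.83) / 5.7e-03
J = 3.955e-11 kg/(m^2*s)


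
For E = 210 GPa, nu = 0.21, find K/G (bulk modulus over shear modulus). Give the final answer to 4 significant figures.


G = E / (2*(1+nu))
G = 210 / (2*(1+0.21)) = 86.7769 GPa
K = E / (3*(1-2*nu))
K = 210 / (3*(1-2*0.21)) = 120.69 GPa
K/G = 120.69 / 86.7769 = 1.391


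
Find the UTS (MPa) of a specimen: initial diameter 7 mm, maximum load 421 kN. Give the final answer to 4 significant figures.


A0 = pi*(d/2)^2 = pi*(7/2)^2 = 38.4845 mm^2
UTS = F_max / A0 = 421*1000 / 38.4845
UTS = 10940 MPa


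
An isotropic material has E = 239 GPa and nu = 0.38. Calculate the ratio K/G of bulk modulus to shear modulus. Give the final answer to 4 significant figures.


G = E / (2*(1+nu))
G = 239 / (2*(1+0.38)) = 86.5942 GPa
K = E / (3*(1-2*nu))
K = 239 / (3*(1-2*0.38)) = 331.944 GPa
K/G = 331.944 / 86.5942 = 3.833


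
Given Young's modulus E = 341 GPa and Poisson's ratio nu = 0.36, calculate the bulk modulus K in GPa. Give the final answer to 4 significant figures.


K = E / (3*(1-2*nu))
K = 341 / (3*(1-2*0.36))
K = 406 GPa


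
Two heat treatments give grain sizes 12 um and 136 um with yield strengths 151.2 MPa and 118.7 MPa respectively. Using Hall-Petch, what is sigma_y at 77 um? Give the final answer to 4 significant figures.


sigma_y = sigma0 + k / sqrt(d)
1/sqrt(d1) = 1/sqrt(1.2e-05) = 288.675;  1/sqrt(d2) = 85.7493
k = (sigma1 - sigma2) / (1/sqrt(d1) - 1/sqrt(d2)) = (151.2 - 118.7) / (288.675 - 85.7493) = 0.160157 MPa*m^0.5
sigma0 = sigma1 - k/sqrt(d1) = 151.2 - 0.160157*288.675 = 104.967 MPa
sigma_y(d3) = 104.967 + 0.160157 / sqrt(7.7e-05) = 123.2 MPa


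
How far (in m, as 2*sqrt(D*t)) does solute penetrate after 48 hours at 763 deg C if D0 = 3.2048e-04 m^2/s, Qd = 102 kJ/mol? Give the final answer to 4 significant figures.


Step 1: D = D0 * exp(-Qd/(R*T))
T = 1036.15 K
D = 3.2048e-04 * exp(-102e3 / (8.314 * 1036.15)) = 2.30976e-09 m^2/s
Step 2: L = 2*sqrt(D*t)
t = 48 h = 172800 s
L = 2*sqrt(2.30976e-09 * 172800) = 0.03996 m


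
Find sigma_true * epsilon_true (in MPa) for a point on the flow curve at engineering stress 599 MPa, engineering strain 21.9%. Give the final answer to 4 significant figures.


sigma_true = sigma_eng * (1 + epsilon_eng)
sigma_true = 599 * (1 + 0.219) = 730.181 MPa
epsilon_true = ln(1 + epsilon_eng)
epsilon_true = ln(1 + 0.219) = 0.198031
sigma_true * epsilon_true = 730.181 * 0.198031 = 144.6 MPa


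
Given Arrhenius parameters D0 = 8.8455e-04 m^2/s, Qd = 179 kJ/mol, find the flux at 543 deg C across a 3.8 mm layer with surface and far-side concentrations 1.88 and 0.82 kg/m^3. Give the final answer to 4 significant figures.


Step 1: D = D0 * exp(-Qd/(R*T))
T = 543 + 273.15 = 816.15 K
D = 8.8455e-04 * exp(-179e3 / (8.314 * 816.15)) = 3.09087e-15 m^2/s
Step 2: J = D * (C1 - C2) / dx
J = 3.09087e-15 * (1.88 - 0.82) / 3.8e-03
J = 8.622e-13 kg/(m^2*s)


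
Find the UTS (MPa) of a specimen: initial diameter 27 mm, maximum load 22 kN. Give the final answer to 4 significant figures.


A0 = pi*(d/2)^2 = pi*(27/2)^2 = 572.555 mm^2
UTS = F_max / A0 = 22*1000 / 572.555
UTS = 38.42 MPa


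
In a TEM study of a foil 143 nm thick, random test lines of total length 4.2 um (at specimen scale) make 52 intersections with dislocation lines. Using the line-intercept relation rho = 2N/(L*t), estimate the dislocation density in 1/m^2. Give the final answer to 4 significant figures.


rho = 2N / (L * t)
L = 4.2 um = 4.2e-06 m, t = 143 nm = 1.43e-07 m
rho = 2 * 52 / (4.2e-06 * 1.43e-07)
rho = 1.732e+14 1/m^2


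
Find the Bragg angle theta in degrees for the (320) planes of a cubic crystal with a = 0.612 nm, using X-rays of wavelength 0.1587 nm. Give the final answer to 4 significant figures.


d = a / sqrt(h^2+k^2+l^2)
d = 0.612 / sqrt(13) = 0.169738 nm
lambda = 2*d*sin(theta)  =>  sin(theta) = lambda / (2*d)
sin(theta) = 0.1587 / (2 * 0.169738) = 0.467484
theta = 27.87 deg


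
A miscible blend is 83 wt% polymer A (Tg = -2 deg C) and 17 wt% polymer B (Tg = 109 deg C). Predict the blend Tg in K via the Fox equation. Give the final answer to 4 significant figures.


1/Tg = w1/Tg1 + w2/Tg2 (in Kelvin)
Tg1 = 271.15 K, Tg2 = 382.15 K
1/Tg = 0.83/271.15 + 0.17/382.15
Tg = 285.2 K


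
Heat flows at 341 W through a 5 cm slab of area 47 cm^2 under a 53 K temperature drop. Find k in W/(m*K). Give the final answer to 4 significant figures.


k = Q*L / (A*dT)
L = 0.05 m, A = 4.7e-03 m^2
k = 341 * 0.05 / (4.7e-03 * 53)
k = 68.45 W/(m*K)


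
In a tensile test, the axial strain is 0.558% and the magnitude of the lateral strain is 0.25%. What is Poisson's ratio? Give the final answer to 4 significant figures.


nu = -epsilon_lat / epsilon_axial
Lateral strain is contraction (negative), so using magnitudes:
nu = 0.25 / 0.558
nu = 0.448


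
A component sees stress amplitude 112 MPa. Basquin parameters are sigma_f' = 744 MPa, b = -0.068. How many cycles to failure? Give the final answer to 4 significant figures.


sigma_a = sigma_f' * (2*Nf)^b
2*Nf = (sigma_a / sigma_f')^(1/b)
2*Nf = (112 / 744)^(1/-0.068)
2*Nf = 1.24009e+12
Nf = 6.2e+11 cycles
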